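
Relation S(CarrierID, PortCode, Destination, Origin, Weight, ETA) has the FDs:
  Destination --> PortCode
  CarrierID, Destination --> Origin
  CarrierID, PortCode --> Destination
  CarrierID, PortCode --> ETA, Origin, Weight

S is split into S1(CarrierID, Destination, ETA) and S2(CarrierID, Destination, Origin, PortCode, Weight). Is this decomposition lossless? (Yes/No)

Yes

S1 ∩ S2 = {CarrierID, Destination}; its closure under F is {CarrierID, Destination, ETA, Origin, PortCode, Weight}.
Since S1 ⊆ {CarrierID, Destination, ETA, Origin, PortCode, Weight}, the intersection is a superkey of S1; the decomposition is lossless.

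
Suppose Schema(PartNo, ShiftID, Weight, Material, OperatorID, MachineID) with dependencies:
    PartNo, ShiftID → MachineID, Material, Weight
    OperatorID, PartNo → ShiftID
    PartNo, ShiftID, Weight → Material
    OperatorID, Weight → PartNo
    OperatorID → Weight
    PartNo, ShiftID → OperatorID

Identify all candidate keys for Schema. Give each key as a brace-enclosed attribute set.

{OperatorID}⁺ = {MachineID, Material, OperatorID, PartNo, ShiftID, Weight}, which is every attribute, so {OperatorID} is a candidate key.
{PartNo, ShiftID}⁺ = {MachineID, Material, OperatorID, PartNo, ShiftID, Weight}, which is every attribute, so {PartNo, ShiftID} is a candidate key.
No proper subset of any of these is a key, and no other minimal superkey exists.

{OperatorID}, {PartNo, ShiftID}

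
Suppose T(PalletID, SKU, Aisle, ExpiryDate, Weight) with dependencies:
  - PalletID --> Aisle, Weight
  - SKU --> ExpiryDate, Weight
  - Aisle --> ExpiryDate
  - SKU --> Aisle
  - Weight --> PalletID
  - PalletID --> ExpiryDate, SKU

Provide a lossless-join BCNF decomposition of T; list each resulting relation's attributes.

Candidate keys of the original relation: {PalletID}, {SKU}, {Weight}.
In {Aisle, ExpiryDate, PalletID, SKU, Weight}, {Aisle} is not a superkey ({Aisle}⁺ restricted to this set is {Aisle, ExpiryDate}), so split on Aisle --> ExpiryDate into {Aisle, ExpiryDate} and {Aisle, PalletID, SKU, Weight}.
{Aisle, ExpiryDate} is in BCNF.
{Aisle, PalletID, SKU, Weight} is in BCNF.

{Aisle, ExpiryDate}; {Aisle, PalletID, SKU, Weight}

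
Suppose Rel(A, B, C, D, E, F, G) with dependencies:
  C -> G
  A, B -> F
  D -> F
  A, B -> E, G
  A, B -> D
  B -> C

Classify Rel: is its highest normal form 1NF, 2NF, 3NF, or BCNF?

1NF

Candidate key: {A, B}. Prime attributes: {A, B}.
C -> G breaks BCNF: {C}⁺ = {C, G}, so {C} is not a superkey.
C -> G determines the non-prime attribute {G} from a non-superkey — 3NF is violated.
The proper key subset {B} of {A, B} determines non-prime {C, G}, so the relation is not even in 2NF.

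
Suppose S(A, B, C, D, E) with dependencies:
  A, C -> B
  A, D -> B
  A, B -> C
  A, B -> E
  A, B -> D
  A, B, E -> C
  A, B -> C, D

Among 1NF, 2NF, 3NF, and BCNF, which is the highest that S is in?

Candidate keys: {A, B}, {A, C}, {A, D}. Prime attributes: {A, B, C, D}.
Every FD has a superkey on the left, so the relation is in BCNF.

BCNF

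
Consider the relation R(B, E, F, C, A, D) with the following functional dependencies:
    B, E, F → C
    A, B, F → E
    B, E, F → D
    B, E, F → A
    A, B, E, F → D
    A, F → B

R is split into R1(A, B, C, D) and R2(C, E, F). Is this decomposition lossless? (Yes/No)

The shared attributes are {C} and {C}⁺ = {C}.
R1 ⊄ {C} and R2 ⊄ {C}, so the split is lossy.

No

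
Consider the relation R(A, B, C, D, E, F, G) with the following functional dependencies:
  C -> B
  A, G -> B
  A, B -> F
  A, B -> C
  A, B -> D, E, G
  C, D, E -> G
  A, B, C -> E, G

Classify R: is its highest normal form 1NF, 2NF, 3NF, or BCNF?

3NF

Candidate keys: {A, B}, {A, C}, {A, G}. Prime attributes: {A, B, C, G}.
For C -> B we have {C}⁺ = {B, C}; {C} is not a superkey, so BCNF fails.
But every attribute on its right side ({B}) is prime, and the same holds for every other non-superkey FD, so 3NF still holds.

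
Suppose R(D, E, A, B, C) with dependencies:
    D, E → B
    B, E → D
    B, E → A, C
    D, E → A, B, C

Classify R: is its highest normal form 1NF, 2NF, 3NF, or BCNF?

Candidate keys: {B, E}, {D, E}. Prime attributes: {B, D, E}.
The left-hand side of every FD is a superkey, so BCNF is satisfied.

BCNF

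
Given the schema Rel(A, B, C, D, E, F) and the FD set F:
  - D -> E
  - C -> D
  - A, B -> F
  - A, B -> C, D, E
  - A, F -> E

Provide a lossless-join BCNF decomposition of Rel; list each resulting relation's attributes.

{A, B, C, F}; {C, D}; {D, E}

Candidate key of the original relation: {A, B}.
In {A, B, C, D, E, F}, {D} is not a superkey ({D}⁺ restricted to this set is {D, E}), so split on D -> E into {D, E} and {A, B, C, D, F}.
{D, E}: every determinant is a superkey — BCNF.
In {A, B, C, D, F}, {C} is not a superkey ({C}⁺ restricted to this set is {C, D}), so split on C -> D into {C, D} and {A, B, C, F}.
{C, D}: every determinant is a superkey — BCNF.
{A, B, C, F}: every determinant is a superkey — BCNF.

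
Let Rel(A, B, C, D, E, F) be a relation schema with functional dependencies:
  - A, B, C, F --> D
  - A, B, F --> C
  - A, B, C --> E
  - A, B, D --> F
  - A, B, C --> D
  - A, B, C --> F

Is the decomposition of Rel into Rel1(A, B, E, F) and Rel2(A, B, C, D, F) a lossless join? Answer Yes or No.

Yes

Rel1 ∩ Rel2 = {A, B, F}; its closure under F is {A, B, C, D, E, F}.
This includes all of Rel1, so the common attributes are a superkey of Rel1 — the join is lossless.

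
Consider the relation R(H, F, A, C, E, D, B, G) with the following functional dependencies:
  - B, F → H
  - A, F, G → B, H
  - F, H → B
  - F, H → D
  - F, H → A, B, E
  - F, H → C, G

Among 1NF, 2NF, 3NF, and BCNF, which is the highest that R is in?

BCNF

Candidate keys: {A, F, G}, {B, F}, {F, H}. Prime attributes: {A, B, F, G, H}.
Every FD has a superkey on the left, so the relation is in BCNF.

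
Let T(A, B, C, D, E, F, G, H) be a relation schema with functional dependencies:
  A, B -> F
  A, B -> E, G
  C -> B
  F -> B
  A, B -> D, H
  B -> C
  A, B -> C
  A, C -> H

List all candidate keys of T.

{A, B}, {A, C}, {A, F}

Attributes never on any right-hand side: {A} — every candidate key must contain it.
{A, B} is a candidate key since {A, B}⁺ = {A, B, C, D, E, F, G, H} covers every attribute.
{A, C} is a candidate key since {A, C}⁺ = {A, B, C, D, E, F, G, H} covers every attribute.
{A, F} is a candidate key since {A, F}⁺ = {A, B, C, D, E, F, G, H} covers every attribute.
These are minimal and exhaustive — every other superkey contains one of them.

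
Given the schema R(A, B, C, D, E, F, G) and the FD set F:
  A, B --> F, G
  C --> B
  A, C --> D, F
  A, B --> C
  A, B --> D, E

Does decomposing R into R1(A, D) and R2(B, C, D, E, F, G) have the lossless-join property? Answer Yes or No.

The shared attributes are {D} and {D}⁺ = {D}.
R1 ⊄ {D} and R2 ⊄ {D}, so the split is lossy.

No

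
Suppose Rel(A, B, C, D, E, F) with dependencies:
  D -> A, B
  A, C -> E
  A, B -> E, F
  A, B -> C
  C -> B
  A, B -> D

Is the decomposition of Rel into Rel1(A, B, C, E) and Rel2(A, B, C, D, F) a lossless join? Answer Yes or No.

Rel1 ∩ Rel2 = {A, B, C}; its closure under F is {A, B, C, D, E, F}.
This includes all of Rel1, so the common attributes are a superkey of Rel1 — the join is lossless.

Yes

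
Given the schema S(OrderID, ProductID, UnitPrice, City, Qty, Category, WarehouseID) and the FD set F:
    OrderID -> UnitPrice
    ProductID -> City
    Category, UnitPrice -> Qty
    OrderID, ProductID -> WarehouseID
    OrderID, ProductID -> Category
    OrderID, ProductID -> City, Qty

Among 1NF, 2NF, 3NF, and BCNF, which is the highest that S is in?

Candidate key: {OrderID, ProductID}. Prime attributes: {OrderID, ProductID}.
OrderID -> UnitPrice breaks BCNF: {OrderID}⁺ = {OrderID, UnitPrice}, so {OrderID} is not a superkey.
Because {UnitPrice} is non-prime and the left side of OrderID -> UnitPrice is not a superkey, the relation is not in 3NF.
Since {OrderID} ⊂ {OrderID, ProductID} and {OrderID}⁺ ⊇ {UnitPrice} with {UnitPrice} non-prime, there is a partial dependency; 2NF fails.

1NF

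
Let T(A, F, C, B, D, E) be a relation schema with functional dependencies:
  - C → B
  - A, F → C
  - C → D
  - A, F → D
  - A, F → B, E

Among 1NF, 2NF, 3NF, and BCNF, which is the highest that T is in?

Candidate key: {A, F}. Prime attributes: {A, F}.
C → B breaks BCNF: {C}⁺ = {B, C, D}, so {C} is not a superkey.
Because {B} is non-prime and the left side of C → B is not a superkey, the relation is not in 3NF.
Checking every proper subset of each key, none determines a non-prime attribute — 2NF is satisfied.

2NF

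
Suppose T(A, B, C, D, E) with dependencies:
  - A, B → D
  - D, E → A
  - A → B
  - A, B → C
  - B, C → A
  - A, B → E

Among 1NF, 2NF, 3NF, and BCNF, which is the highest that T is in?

BCNF

Candidate keys: {A}, {B, C}, {D, E}. Prime attributes: {A, B, C, D, E}.
Every FD has a superkey on the left, so the relation is in BCNF.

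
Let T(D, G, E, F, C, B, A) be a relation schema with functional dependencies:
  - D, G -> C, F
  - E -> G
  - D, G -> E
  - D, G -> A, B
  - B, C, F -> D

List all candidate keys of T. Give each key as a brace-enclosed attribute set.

{D, E}⁺ = {A, B, C, D, E, F, G} — all of the relation — so {D, E} is a candidate key.
{D, G}⁺ = {A, B, C, D, E, F, G} — all of the relation — so {D, G} is a candidate key.
{B, C, E, F}⁺ = {A, B, C, D, E, F, G} — all of the relation — so {B, C, E, F} is a candidate key.
{B, C, F, G}⁺ = {A, B, C, D, E, F, G} — all of the relation — so {B, C, F, G} is a candidate key.
No proper subset of any of these is a key, and no other minimal superkey exists.

{B, C, E, F}, {B, C, F, G}, {D, E}, {D, G}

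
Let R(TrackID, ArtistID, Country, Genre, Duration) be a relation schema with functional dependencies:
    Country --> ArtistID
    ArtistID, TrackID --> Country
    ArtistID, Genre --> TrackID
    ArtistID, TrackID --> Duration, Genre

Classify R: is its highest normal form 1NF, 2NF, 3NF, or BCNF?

Candidate keys: {ArtistID, Genre}, {ArtistID, TrackID}, {Country, Genre}, {Country, TrackID}. Prime attributes: {ArtistID, Country, Genre, TrackID}.
For Country --> ArtistID we have {Country}⁺ = {ArtistID, Country}; {Country} is not a superkey, so BCNF fails.
Its right-hand attributes {ArtistID} are all prime, as are those of every other non-superkey FD — the relation is in 3NF.

3NF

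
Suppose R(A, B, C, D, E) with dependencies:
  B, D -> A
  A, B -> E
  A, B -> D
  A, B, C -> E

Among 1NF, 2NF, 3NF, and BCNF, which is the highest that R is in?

1NF

Candidate keys: {A, B, C}, {B, C, D}. Prime attributes: {A, B, C, D}.
B, D -> A: {B, D}⁺ = {A, B, D, E}, which is not all of the attributes, so the left side is not a superkey — BCNF is violated.
A, B -> E has non-prime {E} on the right and a non-superkey on the left, so 3NF fails.
{A, B} is a proper subset of the key {A, B, C}, and {A, B}⁺ contains the non-prime attribute {E} — a partial dependency, so 2NF is violated.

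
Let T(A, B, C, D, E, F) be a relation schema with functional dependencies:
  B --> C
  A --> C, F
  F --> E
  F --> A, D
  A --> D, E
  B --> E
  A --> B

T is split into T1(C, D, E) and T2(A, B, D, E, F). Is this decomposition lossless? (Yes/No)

The shared attributes are {D, E} and {D, E}⁺ = {D, E}.
T1 ⊄ {D, E} and T2 ⊄ {D, E}, so the split is lossy.

No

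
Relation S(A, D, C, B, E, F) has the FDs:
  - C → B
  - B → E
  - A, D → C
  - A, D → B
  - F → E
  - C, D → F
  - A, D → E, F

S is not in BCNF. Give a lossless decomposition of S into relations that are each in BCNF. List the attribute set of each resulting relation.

{A, C, D}; {B, C}; {B, E}; {C, D, F}

Candidate key of the original relation: {A, D}.
In {A, B, C, D, E, F}, {C} is not a superkey ({C}⁺ restricted to this set is {B, C, E}), so split on C → B, E into {B, C, E} and {A, C, D, F}.
In {B, C, E}, {B} is not a superkey ({B}⁺ restricted to this set is {B, E}), so split on B → E into {B, E} and {B, C}.
{B, E} has no BCNF violation.
{B, C} has no BCNF violation.
In {A, C, D, F}, {C, D} is not a superkey ({C, D}⁺ restricted to this set is {C, D, F}), so split on C, D → F into {C, D, F} and {A, C, D}.
{C, D, F} has no BCNF violation.
{A, C, D} has no BCNF violation.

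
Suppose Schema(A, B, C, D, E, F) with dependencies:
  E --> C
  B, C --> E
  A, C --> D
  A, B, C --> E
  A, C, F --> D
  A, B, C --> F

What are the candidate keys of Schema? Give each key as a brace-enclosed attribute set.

{A, B, C}, {A, B, E}

No FD produces {A, B}, so they must be in every candidate key.
{A, B, C} is a candidate key since {A, B, C}⁺ = {A, B, C, D, E, F} covers every attribute.
{A, B, E} is a candidate key since {A, B, E}⁺ = {A, B, C, D, E, F} covers every attribute.
These are minimal and exhaustive — every other superkey contains one of them.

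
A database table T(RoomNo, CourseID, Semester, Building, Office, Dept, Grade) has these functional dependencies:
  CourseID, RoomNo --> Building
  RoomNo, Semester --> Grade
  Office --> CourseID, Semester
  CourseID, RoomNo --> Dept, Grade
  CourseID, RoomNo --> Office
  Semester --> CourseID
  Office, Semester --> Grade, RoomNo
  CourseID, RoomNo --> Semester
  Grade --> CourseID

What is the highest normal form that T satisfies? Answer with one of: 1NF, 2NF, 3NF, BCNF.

3NF

Candidate keys: {CourseID, RoomNo}, {Grade, RoomNo}, {Office}, {RoomNo, Semester}. Prime attributes: {CourseID, Grade, Office, RoomNo, Semester}.
For Semester --> CourseID we have {Semester}⁺ = {CourseID, Semester}; {Semester} is not a superkey, so BCNF fails.
Its right-hand attributes {CourseID} are all prime, as are those of every other non-superkey FD — the relation is in 3NF.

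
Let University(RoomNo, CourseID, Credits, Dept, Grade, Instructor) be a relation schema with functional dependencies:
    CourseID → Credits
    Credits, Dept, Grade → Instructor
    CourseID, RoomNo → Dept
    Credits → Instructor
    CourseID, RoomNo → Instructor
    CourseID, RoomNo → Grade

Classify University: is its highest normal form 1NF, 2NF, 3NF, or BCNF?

Candidate key: {CourseID, RoomNo}. Prime attributes: {CourseID, RoomNo}.
CourseID → Credits breaks BCNF: {CourseID}⁺ = {CourseID, Credits, Instructor}, so {CourseID} is not a superkey.
CourseID → Credits determines the non-prime attribute {Credits} from a non-superkey — 3NF is violated.
{CourseID} is a proper subset of the key {CourseID, RoomNo}, and {CourseID}⁺ contains the non-prime attributes {Credits, Instructor} — a partial dependency, so 2NF is violated.

1NF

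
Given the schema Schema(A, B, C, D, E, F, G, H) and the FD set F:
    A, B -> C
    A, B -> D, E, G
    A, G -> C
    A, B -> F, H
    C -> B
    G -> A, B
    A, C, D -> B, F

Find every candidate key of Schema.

{G}⁺ = {A, B, C, D, E, F, G, H} — all of the relation — so {G} is a candidate key.
{A, B}⁺ = {A, B, C, D, E, F, G, H} — all of the relation — so {A, B} is a candidate key.
{A, C}⁺ = {A, B, C, D, E, F, G, H} — all of the relation — so {A, C} is a candidate key.
No proper subset of any of these is a key, and no other minimal superkey exists.

{A, B}, {A, C}, {G}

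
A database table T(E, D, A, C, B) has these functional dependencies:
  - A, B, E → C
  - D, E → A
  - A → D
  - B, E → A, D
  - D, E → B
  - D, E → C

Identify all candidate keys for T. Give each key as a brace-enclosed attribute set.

{A, E}, {B, E}, {D, E}

Attributes never on any right-hand side: {E} — every candidate key must contain it.
{A, E} is a candidate key since {A, E}⁺ = {A, B, C, D, E} covers every attribute.
{B, E} is a candidate key since {B, E}⁺ = {A, B, C, D, E} covers every attribute.
{D, E} is a candidate key since {D, E}⁺ = {A, B, C, D, E} covers every attribute.
These are minimal and exhaustive — every other superkey contains one of them.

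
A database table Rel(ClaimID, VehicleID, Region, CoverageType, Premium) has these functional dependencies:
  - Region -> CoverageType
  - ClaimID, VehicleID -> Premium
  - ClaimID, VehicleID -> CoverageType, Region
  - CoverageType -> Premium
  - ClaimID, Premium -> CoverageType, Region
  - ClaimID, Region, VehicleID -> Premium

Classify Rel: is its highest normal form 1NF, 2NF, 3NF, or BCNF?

Candidate key: {ClaimID, VehicleID}. Prime attributes: {ClaimID, VehicleID}.
Region -> CoverageType: {Region}⁺ = {CoverageType, Premium, Region}, which is not all of the attributes, so the left side is not a superkey — BCNF is violated.
Region -> CoverageType has non-prime {CoverageType} on the right and a non-superkey on the left, so 3NF fails.
No proper subset of a key has a non-prime attribute in its closure, so there is no partial dependency; 2NF holds.

2NF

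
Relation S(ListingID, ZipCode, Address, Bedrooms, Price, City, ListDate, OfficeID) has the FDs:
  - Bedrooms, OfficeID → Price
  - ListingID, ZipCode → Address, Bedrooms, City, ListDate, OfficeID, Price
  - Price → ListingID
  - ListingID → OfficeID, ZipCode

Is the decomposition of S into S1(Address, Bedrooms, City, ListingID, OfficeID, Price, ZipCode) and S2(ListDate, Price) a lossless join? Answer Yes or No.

The shared attributes are {Price} and {Price}⁺ = {Address, Bedrooms, City, ListDate, ListingID, OfficeID, Price, ZipCode}.
This includes all of S1, so the common attributes are a superkey of S1 — the join is lossless.

Yes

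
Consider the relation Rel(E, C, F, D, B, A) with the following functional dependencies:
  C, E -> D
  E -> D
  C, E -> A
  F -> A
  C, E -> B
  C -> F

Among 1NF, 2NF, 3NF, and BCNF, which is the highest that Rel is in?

1NF

Candidate key: {C, E}. Prime attributes: {C, E}.
E -> D breaks BCNF: {E}⁺ = {D, E}, so {E} is not a superkey.
E -> D has non-prime {D} on the right and a non-superkey on the left, so 3NF fails.
{C} is a proper subset of the key {C, E}, and {C}⁺ contains the non-prime attributes {A, F} — a partial dependency, so 2NF is violated.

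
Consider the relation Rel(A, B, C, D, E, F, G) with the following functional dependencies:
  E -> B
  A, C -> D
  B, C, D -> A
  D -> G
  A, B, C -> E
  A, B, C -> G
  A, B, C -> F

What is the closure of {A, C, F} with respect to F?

{A, C, D, F, G}

Start with {A, C, F}.
A, C -> D applies; add {D} → now {A, C, D, F}.
D -> G applies; add {G} → now {A, C, D, F, G}.
No further FD applies.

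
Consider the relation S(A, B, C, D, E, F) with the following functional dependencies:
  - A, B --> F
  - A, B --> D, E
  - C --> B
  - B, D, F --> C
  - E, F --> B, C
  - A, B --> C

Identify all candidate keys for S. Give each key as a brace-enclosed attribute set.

No FD produces {A}, so it must be in every candidate key.
{A, B}⁺ = {A, B, C, D, E, F} — all of the relation — so {A, B} is a candidate key.
{A, C}⁺ = {A, B, C, D, E, F} — all of the relation — so {A, C} is a candidate key.
{A, E, F}⁺ = {A, B, C, D, E, F} — all of the relation — so {A, E, F} is a candidate key.
No proper subset of any of these is a key, and no other minimal superkey exists.

{A, B}, {A, C}, {A, E, F}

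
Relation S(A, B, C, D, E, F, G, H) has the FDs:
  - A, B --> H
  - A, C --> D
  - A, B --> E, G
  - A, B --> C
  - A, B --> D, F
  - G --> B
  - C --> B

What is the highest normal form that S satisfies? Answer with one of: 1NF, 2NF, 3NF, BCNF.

Candidate keys: {A, B}, {A, C}, {A, G}. Prime attributes: {A, B, C, G}.
For G --> B we have {G}⁺ = {B, G}; {G} is not a superkey, so BCNF fails.
But every attribute on its right side ({B}) is prime, and the same holds for every other non-superkey FD, so 3NF still holds.

3NF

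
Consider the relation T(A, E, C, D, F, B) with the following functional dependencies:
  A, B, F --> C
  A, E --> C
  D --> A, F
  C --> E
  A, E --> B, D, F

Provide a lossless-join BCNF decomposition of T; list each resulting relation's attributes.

{A, D, F}; {B, C, D}; {C, E}

Candidate keys of the original relation: {A, B, F}, {A, C}, {A, E}, {B, D}, {C, D}, {D, E}.
In {A, B, C, D, E, F}, {D} is not a superkey ({D}⁺ restricted to this set is {A, D, F}), so split on D --> A, F into {A, D, F} and {B, C, D, E}.
{A, D, F}: every determinant is a superkey — BCNF.
In {B, C, D, E}, {C} is not a superkey ({C}⁺ restricted to this set is {C, E}), so split on C --> E into {C, E} and {B, C, D}.
{C, E}: every determinant is a superkey — BCNF.
{B, C, D}: every determinant is a superkey — BCNF.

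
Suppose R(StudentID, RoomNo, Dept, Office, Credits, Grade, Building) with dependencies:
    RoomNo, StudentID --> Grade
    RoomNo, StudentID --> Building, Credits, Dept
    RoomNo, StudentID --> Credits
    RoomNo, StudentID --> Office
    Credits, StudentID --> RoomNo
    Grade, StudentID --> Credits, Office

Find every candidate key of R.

{Credits, StudentID}, {Grade, StudentID}, {RoomNo, StudentID}

Attributes never on any right-hand side: {StudentID} — every candidate key must contain it.
{Credits, StudentID}⁺ = {Building, Credits, Dept, Grade, Office, RoomNo, StudentID}, which is every attribute, so {Credits, StudentID} is a candidate key.
{Grade, StudentID}⁺ = {Building, Credits, Dept, Grade, Office, RoomNo, StudentID}, which is every attribute, so {Grade, StudentID} is a candidate key.
{RoomNo, StudentID}⁺ = {Building, Credits, Dept, Grade, Office, RoomNo, StudentID}, which is every attribute, so {RoomNo, StudentID} is a candidate key.
These are minimal and exhaustive — every other superkey contains one of them.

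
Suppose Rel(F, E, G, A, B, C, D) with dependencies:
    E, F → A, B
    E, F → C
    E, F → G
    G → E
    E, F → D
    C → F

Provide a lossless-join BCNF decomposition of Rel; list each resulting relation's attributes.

Candidate keys of the original relation: {C, E}, {C, G}, {E, F}, {F, G}.
In {A, B, C, D, E, F, G}, {G} is not a superkey ({G}⁺ restricted to this set is {E, G}), so split on G → E into {E, G} and {A, B, C, D, F, G}.
{E, G}: every determinant is a superkey — BCNF.
In {A, B, C, D, F, G}, {C} is not a superkey ({C}⁺ restricted to this set is {C, F}), so split on C → F into {C, F} and {A, B, C, D, G}.
{C, F}: every determinant is a superkey — BCNF.
{A, B, C, D, G}: every determinant is a superkey — BCNF.

{A, B, C, D, G}; {C, F}; {E, G}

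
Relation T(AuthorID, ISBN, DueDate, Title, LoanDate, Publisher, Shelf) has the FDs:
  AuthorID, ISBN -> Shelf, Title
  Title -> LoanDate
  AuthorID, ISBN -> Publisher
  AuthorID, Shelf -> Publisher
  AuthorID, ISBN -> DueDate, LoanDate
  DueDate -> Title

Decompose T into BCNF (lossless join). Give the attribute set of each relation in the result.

{AuthorID, DueDate, ISBN, Shelf}; {AuthorID, Publisher, Shelf}; {DueDate, Title}; {LoanDate, Title}

Candidate key of the original relation: {AuthorID, ISBN}.
In {AuthorID, DueDate, ISBN, LoanDate, Publisher, Shelf, Title}, {Title} is not a superkey ({Title}⁺ restricted to this set is {LoanDate, Title}), so split on Title -> LoanDate into {LoanDate, Title} and {AuthorID, DueDate, ISBN, Publisher, Shelf, Title}.
{LoanDate, Title} has no BCNF violation.
In {AuthorID, DueDate, ISBN, Publisher, Shelf, Title}, {AuthorID, Shelf} is not a superkey ({AuthorID, Shelf}⁺ restricted to this set is {AuthorID, Publisher, Shelf}), so split on AuthorID, Shelf -> Publisher into {AuthorID, Publisher, Shelf} and {AuthorID, DueDate, ISBN, Shelf, Title}.
{AuthorID, Publisher, Shelf} has no BCNF violation.
In {AuthorID, DueDate, ISBN, Shelf, Title}, {DueDate} is not a superkey ({DueDate}⁺ restricted to this set is {DueDate, Title}), so split on DueDate -> Title into {DueDate, Title} and {AuthorID, DueDate, ISBN, Shelf}.
{DueDate, Title} has no BCNF violation.
{AuthorID, DueDate, ISBN, Shelf} has no BCNF violation.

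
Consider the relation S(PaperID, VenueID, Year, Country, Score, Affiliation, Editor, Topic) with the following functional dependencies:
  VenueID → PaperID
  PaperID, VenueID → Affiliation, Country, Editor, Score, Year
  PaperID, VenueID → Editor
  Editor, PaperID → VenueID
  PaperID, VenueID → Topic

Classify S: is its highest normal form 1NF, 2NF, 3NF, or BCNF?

Candidate keys: {Editor, PaperID}, {VenueID}. Prime attributes: {Editor, PaperID, VenueID}.
Each dependency's left side is a superkey — BCNF holds.

BCNF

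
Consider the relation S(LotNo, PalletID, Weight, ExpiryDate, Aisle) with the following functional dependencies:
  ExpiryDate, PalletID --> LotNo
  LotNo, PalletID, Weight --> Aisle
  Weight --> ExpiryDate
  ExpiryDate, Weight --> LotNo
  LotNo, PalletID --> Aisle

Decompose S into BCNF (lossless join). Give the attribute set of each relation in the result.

{Aisle, LotNo, PalletID}; {ExpiryDate, LotNo, PalletID}; {ExpiryDate, Weight}; {PalletID, Weight}

Candidate key of the original relation: {PalletID, Weight}.
{Aisle, ExpiryDate, LotNo, PalletID, Weight}: {ExpiryDate, PalletID} determines {Aisle, ExpiryDate, LotNo, PalletID} here but is not a superkey — split on ExpiryDate, PalletID --> Aisle, LotNo, giving {Aisle, ExpiryDate, LotNo, PalletID} and {ExpiryDate, PalletID, Weight}.
{Aisle, ExpiryDate, LotNo, PalletID}: {LotNo, PalletID} determines {Aisle, LotNo, PalletID} here but is not a superkey — split on LotNo, PalletID --> Aisle, giving {Aisle, LotNo, PalletID} and {ExpiryDate, LotNo, PalletID}.
{Aisle, LotNo, PalletID} is in BCNF.
{ExpiryDate, LotNo, PalletID} is in BCNF.
{ExpiryDate, PalletID, Weight}: {Weight} determines {ExpiryDate, Weight} here but is not a superkey — split on Weight --> ExpiryDate, giving {ExpiryDate, Weight} and {PalletID, Weight}.
{ExpiryDate, Weight} is in BCNF.
{PalletID, Weight} is in BCNF.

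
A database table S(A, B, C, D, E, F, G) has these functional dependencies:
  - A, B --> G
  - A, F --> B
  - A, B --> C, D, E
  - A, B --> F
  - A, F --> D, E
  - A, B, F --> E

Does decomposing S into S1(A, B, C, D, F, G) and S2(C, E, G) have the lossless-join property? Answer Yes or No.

No

Common attributes: {C, G}; their closure is {C, G}.
Neither S1 nor S2 is contained in that closure, so the decomposition is lossy.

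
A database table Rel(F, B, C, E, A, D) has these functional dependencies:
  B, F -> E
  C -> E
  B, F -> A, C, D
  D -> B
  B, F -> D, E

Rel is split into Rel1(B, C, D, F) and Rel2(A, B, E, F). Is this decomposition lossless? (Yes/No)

The shared attributes are {B, F} and {B, F}⁺ = {A, B, C, D, E, F}.
This includes all of Rel1, so the common attributes are a superkey of Rel1 — the join is lossless.

Yes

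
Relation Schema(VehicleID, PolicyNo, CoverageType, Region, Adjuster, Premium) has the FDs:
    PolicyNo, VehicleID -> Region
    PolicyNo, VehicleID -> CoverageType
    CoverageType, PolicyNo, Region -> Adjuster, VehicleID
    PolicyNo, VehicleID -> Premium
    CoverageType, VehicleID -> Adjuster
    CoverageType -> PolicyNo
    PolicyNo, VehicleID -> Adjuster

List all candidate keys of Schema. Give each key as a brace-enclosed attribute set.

{CoverageType, Region}, {CoverageType, VehicleID}, {PolicyNo, VehicleID}

{CoverageType, Region}⁺ = {Adjuster, CoverageType, PolicyNo, Premium, Region, VehicleID}, which is every attribute, so {CoverageType, Region} is a candidate key.
{CoverageType, VehicleID}⁺ = {Adjuster, CoverageType, PolicyNo, Premium, Region, VehicleID}, which is every attribute, so {CoverageType, VehicleID} is a candidate key.
{PolicyNo, VehicleID}⁺ = {Adjuster, CoverageType, PolicyNo, Premium, Region, VehicleID}, which is every attribute, so {PolicyNo, VehicleID} is a candidate key.
Any other superkey properly contains one of these, so there are no further candidate keys.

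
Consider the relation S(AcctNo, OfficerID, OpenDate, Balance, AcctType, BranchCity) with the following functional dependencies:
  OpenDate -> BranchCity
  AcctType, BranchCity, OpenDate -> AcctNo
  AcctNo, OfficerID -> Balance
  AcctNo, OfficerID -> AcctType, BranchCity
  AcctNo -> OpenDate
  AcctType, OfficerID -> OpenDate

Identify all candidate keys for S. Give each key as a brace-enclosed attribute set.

{OfficerID} never appears on the right of any FD, so every key must include it.
{AcctNo, OfficerID}⁺ = {AcctNo, AcctType, Balance, BranchCity, OfficerID, OpenDate}, which is every attribute, so {AcctNo, OfficerID} is a candidate key.
{AcctType, OfficerID}⁺ = {AcctNo, AcctType, Balance, BranchCity, OfficerID, OpenDate}, which is every attribute, so {AcctType, OfficerID} is a candidate key.
These are minimal and exhaustive — every other superkey contains one of them.

{AcctNo, OfficerID}, {AcctType, OfficerID}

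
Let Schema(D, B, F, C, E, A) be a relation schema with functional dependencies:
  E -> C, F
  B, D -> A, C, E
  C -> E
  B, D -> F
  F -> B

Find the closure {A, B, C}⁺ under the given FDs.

{A, B, C, E, F}

Start with {A, B, C}.
C -> E applies; add {E} → now {A, B, C, E}.
E -> C, F applies; add {F} → now {A, B, C, E, F}.
No further FD applies.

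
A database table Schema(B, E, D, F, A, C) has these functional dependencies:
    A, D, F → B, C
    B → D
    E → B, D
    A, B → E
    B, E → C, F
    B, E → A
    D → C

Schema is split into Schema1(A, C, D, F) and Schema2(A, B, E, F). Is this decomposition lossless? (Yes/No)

No

Common attributes: {A, F}; their closure is {A, F}.
Schema1 ⊄ {A, F} and Schema2 ⊄ {A, F}, so the split is lossy.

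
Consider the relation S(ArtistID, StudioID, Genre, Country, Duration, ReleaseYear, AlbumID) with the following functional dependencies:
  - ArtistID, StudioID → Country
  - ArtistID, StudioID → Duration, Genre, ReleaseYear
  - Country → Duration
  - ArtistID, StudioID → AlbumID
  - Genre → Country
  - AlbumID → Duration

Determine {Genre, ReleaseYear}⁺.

{Country, Duration, Genre, ReleaseYear}

Start with {Genre, ReleaseYear}.
Genre → Country applies; add {Country} → now {Country, Genre, ReleaseYear}.
Country → Duration applies; add {Duration} → now {Country, Duration, Genre, ReleaseYear}.
No further FD applies.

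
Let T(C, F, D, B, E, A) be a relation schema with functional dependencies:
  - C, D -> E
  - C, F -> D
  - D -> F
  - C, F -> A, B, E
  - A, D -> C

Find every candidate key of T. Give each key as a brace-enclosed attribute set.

{A, D}, {C, D}, {C, F}

{A, D} is a candidate key since {A, D}⁺ = {A, B, C, D, E, F} covers every attribute.
{C, D} is a candidate key since {C, D}⁺ = {A, B, C, D, E, F} covers every attribute.
{C, F} is a candidate key since {C, F}⁺ = {A, B, C, D, E, F} covers every attribute.
Any other superkey properly contains one of these, so there are no further candidate keys.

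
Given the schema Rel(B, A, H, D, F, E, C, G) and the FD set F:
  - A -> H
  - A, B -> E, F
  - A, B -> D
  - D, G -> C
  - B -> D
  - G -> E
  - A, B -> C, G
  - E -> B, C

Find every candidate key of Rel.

{A} never appears on the right of any FD, so every key must include it.
{A, B} is a candidate key since {A, B}⁺ = {A, B, C, D, E, F, G, H} covers every attribute.
{A, E} is a candidate key since {A, E}⁺ = {A, B, C, D, E, F, G, H} covers every attribute.
{A, G} is a candidate key since {A, G}⁺ = {A, B, C, D, E, F, G, H} covers every attribute.
Any other superkey properly contains one of these, so there are no further candidate keys.

{A, B}, {A, E}, {A, G}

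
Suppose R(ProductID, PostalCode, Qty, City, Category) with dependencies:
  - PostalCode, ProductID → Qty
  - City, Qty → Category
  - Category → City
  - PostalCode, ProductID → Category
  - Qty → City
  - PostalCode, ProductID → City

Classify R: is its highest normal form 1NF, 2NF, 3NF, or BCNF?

Candidate key: {PostalCode, ProductID}. Prime attributes: {PostalCode, ProductID}.
For City, Qty → Category we have {City, Qty}⁺ = {Category, City, Qty}; {City, Qty} is not a superkey, so BCNF fails.
Because {Category} is non-prime and the left side of City, Qty → Category is not a superkey, the relation is not in 3NF.
No proper subset of a key has a non-prime attribute in its closure, so there is no partial dependency; 2NF holds.

2NF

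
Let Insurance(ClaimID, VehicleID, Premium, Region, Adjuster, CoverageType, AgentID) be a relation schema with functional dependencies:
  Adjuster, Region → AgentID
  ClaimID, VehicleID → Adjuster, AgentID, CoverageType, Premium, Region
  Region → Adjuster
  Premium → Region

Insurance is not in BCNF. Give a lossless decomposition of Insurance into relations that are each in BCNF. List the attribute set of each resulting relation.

Candidate key of the original relation: {ClaimID, VehicleID}.
Within {Adjuster, AgentID, ClaimID, CoverageType, Premium, Region, VehicleID}: {Adjuster, Region}⁺ ∩ {Adjuster, AgentID, ClaimID, CoverageType, Premium, Region, VehicleID} = {Adjuster, AgentID, Region}, not the whole set, so Adjuster, Region → AgentID violates BCNF; decompose into {Adjuster, AgentID, Region} and {Adjuster, ClaimID, CoverageType, Premium, Region, VehicleID}.
{Adjuster, AgentID, Region} has no BCNF violation.
Within {Adjuster, ClaimID, CoverageType, Premium, Region, VehicleID}: {Region}⁺ ∩ {Adjuster, ClaimID, CoverageType, Premium, Region, VehicleID} = {Adjuster, Region}, not the whole set, so Region → Adjuster violates BCNF; decompose into {Adjuster, Region} and {ClaimID, CoverageType, Premium, Region, VehicleID}.
{Adjuster, Region} has no BCNF violation.
Within {ClaimID, CoverageType, Premium, Region, VehicleID}: {Premium}⁺ ∩ {ClaimID, CoverageType, Premium, Region, VehicleID} = {Premium, Region}, not the whole set, so Premium → Region violates BCNF; decompose into {Premium, Region} and {ClaimID, CoverageType, Premium, VehicleID}.
{Premium, Region} has no BCNF violation.
{ClaimID, CoverageType, Premium, VehicleID} has no BCNF violation.

{Adjuster, AgentID, Region}; {ClaimID, CoverageType, Premium, VehicleID}; {Premium, Region}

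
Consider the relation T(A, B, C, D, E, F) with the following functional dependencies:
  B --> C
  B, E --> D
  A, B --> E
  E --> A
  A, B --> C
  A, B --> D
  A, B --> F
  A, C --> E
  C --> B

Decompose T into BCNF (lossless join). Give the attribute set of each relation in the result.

{A, E}; {B, C}; {B, D, E, F}

Candidate keys of the original relation: {A, B}, {A, C}, {B, E}, {C, E}.
In {A, B, C, D, E, F}, {B} is not a superkey ({B}⁺ restricted to this set is {B, C}), so split on B --> C into {B, C} and {A, B, D, E, F}.
{B, C} is in BCNF.
In {A, B, D, E, F}, {E} is not a superkey ({E}⁺ restricted to this set is {A, E}), so split on E --> A into {A, E} and {B, D, E, F}.
{A, E} is in BCNF.
{B, D, E, F} is in BCNF.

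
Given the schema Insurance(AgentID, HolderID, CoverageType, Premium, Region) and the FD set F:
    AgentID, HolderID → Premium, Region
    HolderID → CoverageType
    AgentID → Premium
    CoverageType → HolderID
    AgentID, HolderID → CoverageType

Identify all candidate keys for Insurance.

{AgentID, CoverageType}, {AgentID, HolderID}

{AgentID} never appears on the right of any FD, so every key must include it.
{AgentID, CoverageType}⁺ = {AgentID, CoverageType, HolderID, Premium, Region}, which is every attribute, so {AgentID, CoverageType} is a candidate key.
{AgentID, HolderID}⁺ = {AgentID, CoverageType, HolderID, Premium, Region}, which is every attribute, so {AgentID, HolderID} is a candidate key.
No proper subset of any of these is a key, and no other minimal superkey exists.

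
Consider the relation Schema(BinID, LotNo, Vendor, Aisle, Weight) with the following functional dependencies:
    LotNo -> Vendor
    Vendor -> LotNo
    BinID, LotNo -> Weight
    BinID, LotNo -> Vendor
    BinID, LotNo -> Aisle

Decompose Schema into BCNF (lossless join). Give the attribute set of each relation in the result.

Candidate keys of the original relation: {BinID, LotNo}, {BinID, Vendor}.
{Aisle, BinID, LotNo, Vendor, Weight}: {LotNo} determines {LotNo, Vendor} here but is not a superkey — split on LotNo -> Vendor, giving {LotNo, Vendor} and {Aisle, BinID, LotNo, Weight}.
{LotNo, Vendor} has no BCNF violation.
{Aisle, BinID, LotNo, Weight} has no BCNF violation.

{Aisle, BinID, LotNo, Weight}; {LotNo, Vendor}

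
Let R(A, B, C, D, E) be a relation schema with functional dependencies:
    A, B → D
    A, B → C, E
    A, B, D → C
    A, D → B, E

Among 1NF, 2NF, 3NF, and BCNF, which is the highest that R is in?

BCNF

Candidate keys: {A, B}, {A, D}. Prime attributes: {A, B, D}.
The left-hand side of every FD is a superkey, so BCNF is satisfied.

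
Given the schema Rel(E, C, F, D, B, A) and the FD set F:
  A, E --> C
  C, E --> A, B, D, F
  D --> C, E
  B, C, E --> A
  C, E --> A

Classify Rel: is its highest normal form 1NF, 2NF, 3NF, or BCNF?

BCNF

Candidate keys: {A, E}, {C, E}, {D}. Prime attributes: {A, C, D, E}.
Every FD has a superkey on the left, so the relation is in BCNF.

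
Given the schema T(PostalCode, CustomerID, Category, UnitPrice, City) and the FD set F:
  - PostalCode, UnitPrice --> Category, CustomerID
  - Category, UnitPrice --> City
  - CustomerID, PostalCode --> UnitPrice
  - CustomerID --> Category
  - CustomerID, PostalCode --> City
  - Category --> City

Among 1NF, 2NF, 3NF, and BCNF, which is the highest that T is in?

1NF

Candidate keys: {CustomerID, PostalCode}, {PostalCode, UnitPrice}. Prime attributes: {CustomerID, PostalCode, UnitPrice}.
Category, UnitPrice --> City breaks BCNF: {Category, UnitPrice}⁺ = {Category, City, UnitPrice}, so {Category, UnitPrice} is not a superkey.
Because {City} is non-prime and the left side of Category, UnitPrice --> City is not a superkey, the relation is not in 3NF.
The proper key subset {CustomerID} of {CustomerID, PostalCode} determines non-prime {Category, City}, so the relation is not even in 2NF.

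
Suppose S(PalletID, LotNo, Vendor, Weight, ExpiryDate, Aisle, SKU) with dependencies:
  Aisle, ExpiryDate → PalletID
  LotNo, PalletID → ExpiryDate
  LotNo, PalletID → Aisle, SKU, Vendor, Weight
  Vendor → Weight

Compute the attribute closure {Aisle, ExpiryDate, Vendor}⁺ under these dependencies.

{Aisle, ExpiryDate, PalletID, Vendor, Weight}

Start with {Aisle, ExpiryDate, Vendor}.
Aisle, ExpiryDate → PalletID applies; add {PalletID} → now {Aisle, ExpiryDate, PalletID, Vendor}.
Vendor → Weight applies; add {Weight} → now {Aisle, ExpiryDate, PalletID, Vendor, Weight}.
No further FD applies.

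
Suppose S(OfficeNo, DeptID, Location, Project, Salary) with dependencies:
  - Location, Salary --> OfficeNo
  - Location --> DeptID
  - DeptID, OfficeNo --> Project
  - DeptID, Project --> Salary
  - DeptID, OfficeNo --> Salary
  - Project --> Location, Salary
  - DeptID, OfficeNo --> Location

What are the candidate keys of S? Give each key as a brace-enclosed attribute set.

{DeptID, OfficeNo}, {Location, OfficeNo}, {Location, Salary}, {Project}

{Project}⁺ = {DeptID, Location, OfficeNo, Project, Salary}, which is every attribute, so {Project} is a candidate key.
{DeptID, OfficeNo}⁺ = {DeptID, Location, OfficeNo, Project, Salary}, which is every attribute, so {DeptID, OfficeNo} is a candidate key.
{Location, OfficeNo}⁺ = {DeptID, Location, OfficeNo, Project, Salary}, which is every attribute, so {Location, OfficeNo} is a candidate key.
{Location, Salary}⁺ = {DeptID, Location, OfficeNo, Project, Salary}, which is every attribute, so {Location, Salary} is a candidate key.
No proper subset of any of these is a key, and no other minimal superkey exists.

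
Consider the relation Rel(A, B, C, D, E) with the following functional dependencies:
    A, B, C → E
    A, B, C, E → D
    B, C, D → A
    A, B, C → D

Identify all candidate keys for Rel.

Attributes never on any right-hand side: {B, C} — every candidate key must contain all of them.
{A, B, C}⁺ = {A, B, C, D, E} — all of the relation — so {A, B, C} is a candidate key.
{B, C, D}⁺ = {A, B, C, D, E} — all of the relation — so {B, C, D} is a candidate key.
Any other superkey properly contains one of these, so there are no further candidate keys.

{A, B, C}, {B, C, D}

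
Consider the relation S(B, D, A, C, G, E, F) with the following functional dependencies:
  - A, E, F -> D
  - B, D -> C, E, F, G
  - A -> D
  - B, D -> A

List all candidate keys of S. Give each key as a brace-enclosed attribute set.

No FD produces {B}, so it must be in every candidate key.
Closure of {A, B} is {A, B, C, D, E, F, G}, the whole schema; {A, B} is a candidate key.
Closure of {B, D} is {A, B, C, D, E, F, G}, the whole schema; {B, D} is a candidate key.
Any other superkey properly contains one of these, so there are no further candidate keys.

{A, B}, {B, D}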